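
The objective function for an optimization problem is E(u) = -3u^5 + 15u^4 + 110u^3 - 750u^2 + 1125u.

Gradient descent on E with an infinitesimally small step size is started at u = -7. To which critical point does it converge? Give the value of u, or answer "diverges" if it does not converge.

-5

E'(u) = -15(u - 5)(u - 3)(u - 1)(u + 5), so E'(-7) = -28800.
Gradient descent moves in the -E' direction, i.e. u is increasing.
The nearest critical point in that direction is u = -5, where E'' = 7200 > 0 (a local minimum). The iterate converges there.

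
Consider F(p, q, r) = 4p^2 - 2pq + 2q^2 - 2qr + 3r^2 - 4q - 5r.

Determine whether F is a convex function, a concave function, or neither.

convex

F is quadratic, so its Hessian is the constant matrix H = [[8, -2, 0], [-2, 4, -2], [0, -2, 6]].
Leading principal minors: 8, 28, 136.
All positive ⇒ H ≻ 0 ⇒ convex.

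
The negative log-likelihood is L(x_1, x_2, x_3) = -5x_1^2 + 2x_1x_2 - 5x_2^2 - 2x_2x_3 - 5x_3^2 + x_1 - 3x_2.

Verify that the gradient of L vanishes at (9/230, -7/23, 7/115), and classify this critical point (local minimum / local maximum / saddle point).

local maximum

∇L = (-10x_1 + 2x_2 + 1, 2x_1 - 10x_2 - 2x_3 - 3, -2x_2 - 10x_3); substituting (9/230, -7/23, 7/115) gives ∇L = (0, 0, 0), so (9/230, -7/23, 7/115) is indeed a critical point.
The Hessian is constant: H = [[-10, 2, 0], [2, -10, -2], [0, -2, -10]].
Leading principal minors: Δ₁ = -10, Δ₂ = 96, Δ₃ = -920.
The minors alternate sign starting negative (−, +, −), so H is negative definite: a local maximum.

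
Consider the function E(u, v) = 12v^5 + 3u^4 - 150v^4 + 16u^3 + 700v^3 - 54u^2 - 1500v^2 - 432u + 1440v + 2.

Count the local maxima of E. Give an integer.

2

E separates as a function of u plus a function of v, so ∇E=0 decouples.
∂E/∂u = 12(u - 3)(u + 3)(u + 4) = 0 at u ∈ {-4, -3, 3}; ∂E/∂v = 60(v - 4)(v - 3)(v - 2)(v - 1) = 0 at v ∈ {1, 2, 3, 4}.
The Hessian is diagonal: diag(E_uu, E_vv). Second derivatives: E_uu(-4)=84, E_uu(-3)=-72, E_uu(3)=504; E_vv(1)=-360, E_vv(2)=120, E_vv(3)=-120, E_vv(4)=360.
Local maxima occur where both diagonal entries negative: (-3, 1), (-3, 3). Count: 2.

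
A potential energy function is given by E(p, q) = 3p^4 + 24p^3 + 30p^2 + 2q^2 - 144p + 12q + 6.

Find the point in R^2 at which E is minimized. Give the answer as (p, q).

E(p,q) separates as A(p) + B(q) + 6, so its minimum is min A + min B + 6.
A'(p) = 12(p - 1)(p + 3)(p + 4) vanishes at p ∈ {-4, -3, 1}; B'(q) = 4q + 12 vanishes at q ∈ {-3}.
Local minima of A (where A''>0): A(-4)=288, A(1)=-87. Local minima of B: B(-3)=-18.
So the global minimum of E is A(1) + B(-3) + 6 = -87 − 18 + 6 = -99, attained at (1, -3).

(1, -3)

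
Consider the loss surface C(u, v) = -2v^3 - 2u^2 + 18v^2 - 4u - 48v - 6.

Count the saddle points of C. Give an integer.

1

C separates as a function of u plus a function of v, so ∇C=0 decouples.
∂C/∂u = -4(u + 1) = 0 at u ∈ {-1}; ∂C/∂v = -6(v - 4)(v - 2) = 0 at v ∈ {2, 4}.
The Hessian is diagonal: diag(C_uu, C_vv). Second derivatives: C_uu(-1)=-4; C_vv(2)=12, C_vv(4)=-12.
Saddle points occur where the two diagonal entries have opposite signs: (-1, 2). Count: 1.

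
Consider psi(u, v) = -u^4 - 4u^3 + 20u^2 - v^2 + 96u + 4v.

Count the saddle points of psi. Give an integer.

1

psi separates as a function of u plus a function of v, so ∇psi=0 decouples.
∂psi/∂u = -4(u - 3)(u + 2)(u + 4) = 0 at u ∈ {-4, -2, 3}; ∂psi/∂v = -2(v - 2) = 0 at v ∈ {2}.
The Hessian is diagonal: diag(psi_uu, psi_vv). Second derivatives: psi_uu(-4)=-56, psi_uu(-2)=40, psi_uu(3)=-140; psi_vv(2)=-2.
Saddle points occur where the two diagonal entries have opposite signs: (-2, 2). Count: 1.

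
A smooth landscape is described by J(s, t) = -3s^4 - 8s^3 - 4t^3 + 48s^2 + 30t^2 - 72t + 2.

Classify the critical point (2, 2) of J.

The mixed partial ∂²J/∂s∂t is 0, so the Hessian at any point is diag(J_ss, J_tt) = diag(12(-3s^2 - 4s + 8), 12(-2t + 5)).
At (2, 2): H = diag(-144, 12).
The eigenvalues have opposite signs, so H is indefinite: a saddle point.

saddle point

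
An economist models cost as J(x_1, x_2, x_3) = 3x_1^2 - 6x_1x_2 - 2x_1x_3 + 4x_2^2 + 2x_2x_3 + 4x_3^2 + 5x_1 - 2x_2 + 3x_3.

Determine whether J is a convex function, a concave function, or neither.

J is quadratic, so its Hessian is the constant matrix H = [[6, -6, -2], [-6, 8, 2], [-2, 2, 8]].
Leading principal minors: 6, 12, 88.
All positive ⇒ H ≻ 0 ⇒ convex.

convex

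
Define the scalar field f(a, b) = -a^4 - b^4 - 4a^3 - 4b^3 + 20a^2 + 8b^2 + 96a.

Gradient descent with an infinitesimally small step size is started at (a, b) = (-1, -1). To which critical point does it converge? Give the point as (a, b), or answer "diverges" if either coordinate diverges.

(-2, 0)

f is separable, so gradient descent decouples: a follows -∂f/∂a, b follows -∂f/∂b.
∂f/∂a = -4(a - 3)(a + 2)(a + 4); at a=-1 this is 48, so a decreases.
∂f/∂b = -4b(b - 1)(b + 4); at b=-1 this is -24, so b increases.
a converges to its nearest critical value -2 (a local min of the a-part); b converges to 0. The iterate converges to (-2, 0).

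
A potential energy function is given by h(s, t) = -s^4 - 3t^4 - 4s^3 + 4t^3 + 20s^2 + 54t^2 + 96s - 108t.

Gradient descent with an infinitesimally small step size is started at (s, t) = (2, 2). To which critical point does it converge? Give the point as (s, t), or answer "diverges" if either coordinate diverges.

(-2, 1)

h is separable, so gradient descent decouples: s follows -∂h/∂s, t follows -∂h/∂t.
∂h/∂s = -4(s - 3)(s + 2)(s + 4); at s=2 this is 96, so s decreases.
∂h/∂t = -12(t - 3)(t - 1)(t + 3); at t=2 this is 60, so t decreases.
s converges to its nearest critical value -2 (a local min of the s-part); t converges to 1. The iterate converges to (-2, 1).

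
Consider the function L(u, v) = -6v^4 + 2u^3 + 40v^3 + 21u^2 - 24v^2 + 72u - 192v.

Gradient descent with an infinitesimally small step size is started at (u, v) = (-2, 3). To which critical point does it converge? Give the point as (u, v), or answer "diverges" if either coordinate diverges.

(-3, 2)

L is separable, so gradient descent decouples: u follows -∂L/∂u, v follows -∂L/∂v.
∂L/∂u = 6(u + 3)(u + 4); at u=-2 this is 12, so u decreases.
∂L/∂v = -24(v - 4)(v - 2)(v + 1); at v=3 this is 96, so v decreases.
u converges to its nearest critical value -3 (a local min of the u-part); v converges to 2. The iterate converges to (-3, 2).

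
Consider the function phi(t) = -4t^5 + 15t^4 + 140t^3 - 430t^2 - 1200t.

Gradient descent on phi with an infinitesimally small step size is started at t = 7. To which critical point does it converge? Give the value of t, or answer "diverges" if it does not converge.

phi'(t) = -20(t - 5)(t - 3)(t + 1)(t + 4), so phi'(7) = -14080.
Gradient descent moves in the -phi' direction, i.e. t is increasing.
There is no critical point above t=7, and phi' keeps the same sign, so the iterate runs off to +∞.

diverges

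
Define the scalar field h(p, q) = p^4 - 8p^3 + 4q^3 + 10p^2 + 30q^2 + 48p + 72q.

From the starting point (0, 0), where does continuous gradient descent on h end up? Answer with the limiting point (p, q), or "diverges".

h is separable, so gradient descent decouples: p follows -∂h/∂p, q follows -∂h/∂q.
∂h/∂p = 4(p - 4)(p - 3)(p + 1); at p=0 this is 48, so p decreases.
∂h/∂q = 12(q + 2)(q + 3); at q=0 this is 72, so q decreases.
p converges to its nearest critical value -1 (a local min of the p-part); q converges to -2. The iterate converges to (-1, -2).

(-1, -2)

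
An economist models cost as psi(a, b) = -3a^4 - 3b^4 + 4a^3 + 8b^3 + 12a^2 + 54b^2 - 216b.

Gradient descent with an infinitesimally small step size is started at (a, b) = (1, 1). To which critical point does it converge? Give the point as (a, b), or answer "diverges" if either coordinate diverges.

(0, 2)

psi is separable, so gradient descent decouples: a follows -∂psi/∂a, b follows -∂psi/∂b.
∂psi/∂a = -12a(a - 2)(a + 1); at a=1 this is 24, so a decreases.
∂psi/∂b = -12(b - 3)(b - 2)(b + 3); at b=1 this is -96, so b increases.
a converges to its nearest critical value 0 (a local min of the a-part); b converges to 2. The iterate converges to (0, 2).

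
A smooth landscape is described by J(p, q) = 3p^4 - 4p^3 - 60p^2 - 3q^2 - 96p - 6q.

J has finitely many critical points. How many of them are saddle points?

J separates as a function of p plus a function of q, so ∇J=0 decouples.
∂J/∂p = 12(p - 4)(p + 1)(p + 2) = 0 at p ∈ {-2, -1, 4}; ∂J/∂q = -6(q + 1) = 0 at q ∈ {-1}.
The Hessian is diagonal: diag(J_pp, J_qq). Second derivatives: J_pp(-2)=72, J_pp(-1)=-60, J_pp(4)=360; J_qq(-1)=-6.
Saddle points occur where the two diagonal entries have opposite signs: (-2, -1), (4, -1). Count: 2.

2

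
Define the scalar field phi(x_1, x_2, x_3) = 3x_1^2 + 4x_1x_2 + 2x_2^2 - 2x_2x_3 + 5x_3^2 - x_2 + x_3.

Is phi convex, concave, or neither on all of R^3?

convex

phi is quadratic, so its Hessian is the constant matrix H = [[6, 4, 0], [4, 4, -2], [0, -2, 10]].
Leading principal minors: 6, 8, 56.
All positive ⇒ H ≻ 0 ⇒ convex.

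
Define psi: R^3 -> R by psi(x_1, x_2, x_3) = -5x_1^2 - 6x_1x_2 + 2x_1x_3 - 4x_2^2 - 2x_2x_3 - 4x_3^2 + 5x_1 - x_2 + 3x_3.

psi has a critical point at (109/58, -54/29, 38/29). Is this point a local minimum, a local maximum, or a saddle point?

The Hessian is constant: H = [[-10, -6, 2], [-6, -8, -2], [2, -2, -8]].
Leading principal minors: Δ₁ = -10, Δ₂ = 44, Δ₃ = -232.
The minors alternate sign starting negative (−, +, −), so H is negative definite: a local maximum.

local maximum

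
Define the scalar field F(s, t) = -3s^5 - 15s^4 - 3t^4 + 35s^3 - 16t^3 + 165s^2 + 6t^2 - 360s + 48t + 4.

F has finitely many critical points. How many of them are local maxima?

4

F separates as a function of s plus a function of t, so ∇F=0 decouples.
∂F/∂s = -15(s - 2)(s - 1)(s + 3)(s + 4) = 0 at s ∈ {-4, -3, 1, 2}; ∂F/∂t = -12(t - 1)(t + 1)(t + 4) = 0 at t ∈ {-4, -1, 1}.
The Hessian is diagonal: diag(F_ss, F_tt). Second derivatives: F_ss(-4)=450, F_ss(-3)=-300, F_ss(1)=300, F_ss(2)=-450; F_tt(-4)=-180, F_tt(-1)=72, F_tt(1)=-120.
Local maxima occur where both diagonal entries negative: (-3, -4), (-3, 1), (2, -4), (2, 1). Count: 4.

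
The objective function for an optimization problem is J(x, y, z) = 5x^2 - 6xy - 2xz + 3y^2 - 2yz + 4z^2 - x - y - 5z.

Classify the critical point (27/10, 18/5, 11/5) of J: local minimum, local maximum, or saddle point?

local minimum

The Hessian is constant: H = [[10, -6, -2], [-6, 6, -2], [-2, -2, 8]].
Leading principal minors: Δ₁ = 10, Δ₂ = 24, Δ₃ = 80.
All leading minors are positive, so H is positive definite: a local minimum.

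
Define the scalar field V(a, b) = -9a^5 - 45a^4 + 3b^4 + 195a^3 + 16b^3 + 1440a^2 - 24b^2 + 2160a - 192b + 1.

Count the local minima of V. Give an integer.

4

V separates as a function of a plus a function of b, so ∇V=0 decouples.
∂V/∂a = -45(a - 4)(a + 1)(a + 3)(a + 4) = 0 at a ∈ {-4, -3, -1, 4}; ∂V/∂b = 12(b - 2)(b + 2)(b + 4) = 0 at b ∈ {-4, -2, 2}.
The Hessian is diagonal: diag(V_aa, V_bb). Second derivatives: V_aa(-4)=1080, V_aa(-3)=-630, V_aa(-1)=1350, V_aa(4)=-12600; V_bb(-4)=144, V_bb(-2)=-96, V_bb(2)=288.
Local minima occur where both diagonal entries positive: (-4, -4), (-4, 2), (-1, -4), (-1, 2). Count: 4.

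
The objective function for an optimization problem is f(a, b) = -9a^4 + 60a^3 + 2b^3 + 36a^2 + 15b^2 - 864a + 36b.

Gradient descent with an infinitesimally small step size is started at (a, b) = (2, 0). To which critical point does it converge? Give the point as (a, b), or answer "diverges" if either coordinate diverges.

f is separable, so gradient descent decouples: a follows -∂f/∂a, b follows -∂f/∂b.
∂f/∂a = -36(a - 4)(a - 3)(a + 2); at a=2 this is -288, so a increases.
∂f/∂b = 6(b + 2)(b + 3); at b=0 this is 36, so b decreases.
a converges to its nearest critical value 3 (a local min of the a-part); b converges to -2. The iterate converges to (3, -2).

(3, -2)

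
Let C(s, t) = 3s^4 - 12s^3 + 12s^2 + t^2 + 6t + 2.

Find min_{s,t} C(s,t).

-7

C(s,t) separates as P(s) + Q(t) + 2, so its minimum is min P + min Q + 2.
P'(s) = 12s(s - 2)(s - 1) vanishes at s ∈ {0, 1, 2}; Q'(t) = 2(t + 3) vanishes at t ∈ {-3}.
Local minima of P (where P''>0): P(0)=0, P(2)=0. Local minima of Q: Q(-3)=-9.
So the global minimum of C is P(0) + Q(-3) + 2 = 0 − 9 + 2 = -7, attained at (0, -3).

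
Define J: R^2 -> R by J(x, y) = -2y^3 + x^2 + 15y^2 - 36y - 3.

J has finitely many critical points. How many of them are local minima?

1

J separates as a function of x plus a function of y, so ∇J=0 decouples.
∂J/∂x = 2x = 0 at x ∈ {0}; ∂J/∂y = -6(y - 3)(y - 2) = 0 at y ∈ {2, 3}.
The Hessian is diagonal: diag(J_xx, J_yy). Second derivatives: J_xx(0)=2; J_yy(2)=6, J_yy(3)=-6.
Local minima occur where both diagonal entries positive: (0, 2). Count: 1.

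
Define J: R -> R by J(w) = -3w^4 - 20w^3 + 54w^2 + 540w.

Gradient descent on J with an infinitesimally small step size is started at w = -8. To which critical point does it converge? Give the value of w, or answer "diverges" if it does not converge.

J'(w) = -12(w - 3)(w + 3)(w + 5), so J'(-8) = 1980.
Gradient descent moves in the -J' direction, i.e. w is decreasing.
There is no critical point below w=-8, and J' keeps the same sign, so the iterate runs off to −∞.

diverges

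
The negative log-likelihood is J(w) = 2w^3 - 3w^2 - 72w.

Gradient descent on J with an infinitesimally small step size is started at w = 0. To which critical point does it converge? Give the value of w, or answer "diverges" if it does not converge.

4

J'(w) = 6(w - 4)(w + 3), so J'(0) = -72.
Gradient descent moves in the -J' direction, i.e. w is increasing.
The nearest critical point in that direction is w = 4, where J'' = 42 > 0 (a local minimum). The iterate converges there.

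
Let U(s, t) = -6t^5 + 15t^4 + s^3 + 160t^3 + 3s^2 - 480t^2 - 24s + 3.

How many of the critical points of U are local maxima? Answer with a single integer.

2

U separates as a function of s plus a function of t, so ∇U=0 decouples.
∂U/∂s = 3(s - 2)(s + 4) = 0 at s ∈ {-4, 2}; ∂U/∂t = -30t(t - 4)(t - 2)(t + 4) = 0 at t ∈ {-4, 0, 2, 4}.
The Hessian is diagonal: diag(U_ss, U_tt). Second derivatives: U_ss(-4)=-18, U_ss(2)=18; U_tt(-4)=5760, U_tt(0)=-960, U_tt(2)=720, U_tt(4)=-1920.
Local maxima occur where both diagonal entries negative: (-4, 0), (-4, 4). Count: 2.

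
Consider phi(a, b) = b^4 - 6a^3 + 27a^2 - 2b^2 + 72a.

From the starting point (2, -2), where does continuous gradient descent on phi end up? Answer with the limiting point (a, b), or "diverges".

(-1, -1)

phi is separable, so gradient descent decouples: a follows -∂phi/∂a, b follows -∂phi/∂b.
∂phi/∂a = -18(a - 4)(a + 1); at a=2 this is 108, so a decreases.
∂phi/∂b = 4b(b - 1)(b + 1); at b=-2 this is -24, so b increases.
a converges to its nearest critical value -1 (a local min of the a-part); b converges to -1. The iterate converges to (-1, -1).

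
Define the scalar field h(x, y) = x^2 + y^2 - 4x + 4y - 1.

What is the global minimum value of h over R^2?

h(x,y) separates as P(x) + Q(y) − 1, so its minimum is min P + min Q − 1.
P'(x) = 2x - 4 vanishes at x ∈ {2}; Q'(y) = 2y + 4 vanishes at y ∈ {-2}.
Local minima of P (where P''>0): P(2)=-4. Local minima of Q: Q(-2)=-4.
So the global minimum of h is P(2) + Q(-2) − 1 = -4 − 4 − 1 = -9, attained at (2, -2).

-9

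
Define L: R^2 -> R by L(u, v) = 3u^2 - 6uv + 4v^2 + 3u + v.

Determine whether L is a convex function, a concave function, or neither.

convex

L is quadratic, so its Hessian is the constant matrix H = [[6, -6], [-6, 8]].
det(H) = 12, tr(H) = 14.
det(H) > 0 and tr(H) > 0, so H is positive definite everywhere: convex.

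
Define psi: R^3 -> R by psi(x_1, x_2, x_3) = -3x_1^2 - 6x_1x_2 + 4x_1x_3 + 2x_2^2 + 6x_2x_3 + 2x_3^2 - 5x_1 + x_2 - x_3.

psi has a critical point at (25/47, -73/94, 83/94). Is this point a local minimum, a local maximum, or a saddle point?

The Hessian is constant: H = [[-6, -6, 4], [-6, 4, 6], [4, 6, 4]].
Leading principal minors: Δ₁ = -6, Δ₂ = -60, Δ₃ = -376.
The minors fit neither the all-positive nor the alternating-sign pattern, so H is indefinite: a saddle point.

saddle point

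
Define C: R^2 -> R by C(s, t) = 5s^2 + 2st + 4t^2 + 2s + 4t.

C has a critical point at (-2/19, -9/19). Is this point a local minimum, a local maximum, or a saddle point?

The Hessian of C is constant: H = [[10, 2], [2, 8]].
det(H) = 10·8 − 2² = 76.
det(H) > 0 and tr(H) = 18 > 0, so H is positive definite and the point is a local minimum.

local minimum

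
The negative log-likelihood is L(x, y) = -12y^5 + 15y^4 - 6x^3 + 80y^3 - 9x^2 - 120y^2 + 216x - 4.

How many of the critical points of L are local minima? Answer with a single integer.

L separates as a function of x plus a function of y, so ∇L=0 decouples.
∂L/∂x = -18(x - 3)(x + 4) = 0 at x ∈ {-4, 3}; ∂L/∂y = -60y(y - 2)(y - 1)(y + 2) = 0 at y ∈ {-2, 0, 1, 2}.
The Hessian is diagonal: diag(L_xx, L_yy). Second derivatives: L_xx(-4)=126, L_xx(3)=-126; L_yy(-2)=1440, L_yy(0)=-240, L_yy(1)=180, L_yy(2)=-480.
Local minima occur where both diagonal entries positive: (-4, -2), (-4, 1). Count: 2.

2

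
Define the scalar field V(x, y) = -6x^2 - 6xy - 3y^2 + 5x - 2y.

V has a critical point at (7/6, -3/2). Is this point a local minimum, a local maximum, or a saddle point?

local maximum

The Hessian of V is constant: H = [[-12, -6], [-6, -6]].
det(H) = (-12)·(-6) − (-6)² = 36.
det(H) > 0 and tr(H) = -18 < 0, so H is negative definite and the point is a local maximum.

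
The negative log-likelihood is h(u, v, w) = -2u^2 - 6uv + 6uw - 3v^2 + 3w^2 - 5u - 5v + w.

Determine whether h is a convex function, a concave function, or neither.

neither

h is quadratic, so its Hessian is the constant matrix H = [[-4, -6, 6], [-6, -6, 0], [6, 0, 6]].
Leading principal minors: -4, -12, 144.
Neither pattern holds ⇒ H is indefinite ⇒ neither convex nor concave.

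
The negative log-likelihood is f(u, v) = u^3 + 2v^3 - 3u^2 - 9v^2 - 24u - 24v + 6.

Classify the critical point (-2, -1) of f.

local maximum

The mixed partial ∂²f/∂u∂v is 0, so the Hessian at any point is diag(f_uu, f_vv) = diag(6(u - 1), 6(2v - 3)).
At (-2, -1): H = diag(-18, -30).
Both eigenvalues are negative, so H is negative definite: a local maximum.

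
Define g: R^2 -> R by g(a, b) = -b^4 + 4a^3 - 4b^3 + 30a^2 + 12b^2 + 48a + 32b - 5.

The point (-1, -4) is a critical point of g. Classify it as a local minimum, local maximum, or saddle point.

saddle point

The mixed partial ∂²g/∂a∂b is 0, so the Hessian at any point is diag(g_aa, g_bb) = diag(12(2a + 5), 12(-b^2 - 2b + 2)).
At (-1, -4): H = diag(36, -72).
The eigenvalues have opposite signs, so H is indefinite: a saddle point.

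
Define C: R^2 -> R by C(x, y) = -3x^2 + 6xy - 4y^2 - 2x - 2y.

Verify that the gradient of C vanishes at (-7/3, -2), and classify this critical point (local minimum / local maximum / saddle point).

local maximum

∇C = (-6x + 6y - 2, 6x - 8y - 2); substituting (-7/3, -2) gives ∇C = (0, 0), so (-7/3, -2) is indeed a critical point.
The Hessian of C is constant: H = [[-6, 6], [6, -8]].
det(H) = (-6)·(-8) − 6² = 12.
det(H) > 0 and tr(H) = -14 < 0, so H is negative definite and the point is a local maximum.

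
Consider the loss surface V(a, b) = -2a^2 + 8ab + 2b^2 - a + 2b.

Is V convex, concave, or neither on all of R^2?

V is quadratic, so its Hessian is the constant matrix H = [[-4, 8], [8, 4]].
det(H) = -80, tr(H) = 0.
det(H) < 0, so H is indefinite: neither convex nor concave.

neither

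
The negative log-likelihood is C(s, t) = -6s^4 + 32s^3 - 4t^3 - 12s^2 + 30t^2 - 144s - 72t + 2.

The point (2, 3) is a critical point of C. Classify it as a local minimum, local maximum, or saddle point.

saddle point

The mixed partial ∂²C/∂s∂t is 0, so the Hessian at any point is diag(C_ss, C_tt) = diag(24(-3s^2 + 8s - 1), 12(-2t + 5)).
At (2, 3): H = diag(72, -12).
The eigenvalues have opposite signs, so H is indefinite: a saddle point.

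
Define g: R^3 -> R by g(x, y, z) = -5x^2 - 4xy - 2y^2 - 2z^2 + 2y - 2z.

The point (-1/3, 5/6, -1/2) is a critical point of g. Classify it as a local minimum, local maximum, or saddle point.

local maximum

The Hessian is constant: H = [[-10, -4, 0], [-4, -4, 0], [0, 0, -4]].
Leading principal minors: Δ₁ = -10, Δ₂ = 24, Δ₃ = -96.
The minors alternate sign starting negative (−, +, −), so H is negative definite: a local maximum.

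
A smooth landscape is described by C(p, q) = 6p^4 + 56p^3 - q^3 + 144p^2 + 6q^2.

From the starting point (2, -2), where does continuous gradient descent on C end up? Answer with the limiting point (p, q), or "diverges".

C is separable, so gradient descent decouples: p follows -∂C/∂p, q follows -∂C/∂q.
∂C/∂p = 24p(p + 3)(p + 4); at p=2 this is 1440, so p decreases.
∂C/∂q = -3q(q - 4); at q=-2 this is -36, so q increases.
p converges to its nearest critical value 0 (a local min of the p-part); q converges to 0. The iterate converges to (0, 0).

(0, 0)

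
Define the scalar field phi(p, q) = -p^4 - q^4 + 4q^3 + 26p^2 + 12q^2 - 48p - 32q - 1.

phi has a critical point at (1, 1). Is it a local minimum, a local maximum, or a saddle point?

The mixed partial ∂²phi/∂p∂q is 0, so the Hessian at any point is diag(phi_pp, phi_qq) = diag(4(-3p^2 + 13), 12(-q^2 + 2q + 2)).
At (1, 1): H = diag(40, 36).
Both eigenvalues are positive, so H is positive definite: a local minimum.

local minimum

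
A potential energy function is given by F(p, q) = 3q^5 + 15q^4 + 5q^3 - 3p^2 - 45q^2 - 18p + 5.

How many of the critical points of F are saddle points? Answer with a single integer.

2

F separates as a function of p plus a function of q, so ∇F=0 decouples.
∂F/∂p = -6(p + 3) = 0 at p ∈ {-3}; ∂F/∂q = 15q(q - 1)(q + 2)(q + 3) = 0 at q ∈ {-3, -2, 0, 1}.
The Hessian is diagonal: diag(F_pp, F_qq). Second derivatives: F_pp(-3)=-6; F_qq(-3)=-180, F_qq(-2)=90, F_qq(0)=-90, F_qq(1)=180.
Saddle points occur where the two diagonal entries have opposite signs: (-3, -2), (-3, 1). Count: 2.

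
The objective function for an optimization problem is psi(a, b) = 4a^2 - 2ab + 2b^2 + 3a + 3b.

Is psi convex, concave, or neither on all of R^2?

convex

psi is quadratic, so its Hessian is the constant matrix H = [[8, -2], [-2, 4]].
det(H) = 28, tr(H) = 12.
det(H) > 0 and tr(H) > 0, so H is positive definite everywhere: convex.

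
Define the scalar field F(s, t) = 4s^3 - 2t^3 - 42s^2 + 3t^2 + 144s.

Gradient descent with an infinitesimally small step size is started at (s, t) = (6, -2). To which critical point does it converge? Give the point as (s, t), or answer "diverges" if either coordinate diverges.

(4, 0)

F is separable, so gradient descent decouples: s follows -∂F/∂s, t follows -∂F/∂t.
∂F/∂s = 12(s - 4)(s - 3); at s=6 this is 72, so s decreases.
∂F/∂t = -6t(t - 1); at t=-2 this is -36, so t increases.
s converges to its nearest critical value 4 (a local min of the s-part); t converges to 0. The iterate converges to (4, 0).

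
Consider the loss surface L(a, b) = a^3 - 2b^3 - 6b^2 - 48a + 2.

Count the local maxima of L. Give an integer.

1

L separates as a function of a plus a function of b, so ∇L=0 decouples.
∂L/∂a = 3(a - 4)(a + 4) = 0 at a ∈ {-4, 4}; ∂L/∂b = -6b(b + 2) = 0 at b ∈ {-2, 0}.
The Hessian is diagonal: diag(L_aa, L_bb). Second derivatives: L_aa(-4)=-24, L_aa(4)=24; L_bb(-2)=12, L_bb(0)=-12.
Local maxima occur where both diagonal entries negative: (-4, 0). Count: 1.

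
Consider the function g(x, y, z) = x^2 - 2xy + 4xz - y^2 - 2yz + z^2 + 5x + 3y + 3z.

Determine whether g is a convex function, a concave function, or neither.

g is quadratic, so its Hessian is the constant matrix H = [[2, -2, 4], [-2, -2, -2], [4, -2, 2]].
Leading principal minors: 2, -8, 40.
Neither pattern holds ⇒ H is indefinite ⇒ neither convex nor concave.

neither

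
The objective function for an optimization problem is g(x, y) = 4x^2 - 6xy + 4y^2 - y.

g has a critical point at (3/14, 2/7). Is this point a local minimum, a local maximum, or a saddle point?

The Hessian of g is constant: H = [[8, -6], [-6, 8]].
det(H) = 8·8 − (-6)² = 28.
det(H) > 0 and tr(H) = 16 > 0, so H is positive definite and the point is a local minimum.

local minimum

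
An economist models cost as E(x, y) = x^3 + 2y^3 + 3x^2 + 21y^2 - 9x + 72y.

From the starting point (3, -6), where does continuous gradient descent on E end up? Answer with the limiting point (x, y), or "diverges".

E is separable, so gradient descent decouples: x follows -∂E/∂x, y follows -∂E/∂y.
∂E/∂x = 3(x - 1)(x + 3); at x=3 this is 36, so x decreases.
∂E/∂y = 6(y + 3)(y + 4); at y=-6 this is 36, so y decreases.
The y-coordinate has no critical point in that direction and runs off to infinity.

diverges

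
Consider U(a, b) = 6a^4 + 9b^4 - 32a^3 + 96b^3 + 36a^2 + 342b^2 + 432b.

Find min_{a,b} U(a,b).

-231

U(a,b) separates as P(a) + Q(b), so its minimum is min P + min Q.
P'(a) = 24a(a - 3)(a - 1) vanishes at a ∈ {0, 1, 3}; Q'(b) = 36(b + 1)(b + 3)(b + 4) vanishes at b ∈ {-4, -3, -1}.
Local minima of P (where P''>0): P(0)=0, P(3)=-54. Local minima of Q: Q(-4)=-96, Q(-1)=-177.
So the global minimum of U is P(3) + Q(-1) = -54 − 177 = -231, attained at (3, -1).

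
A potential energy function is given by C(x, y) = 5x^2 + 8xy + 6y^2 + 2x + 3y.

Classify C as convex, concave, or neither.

C is quadratic, so its Hessian is the constant matrix H = [[10, 8], [8, 12]].
det(H) = 56, tr(H) = 22.
det(H) > 0 and tr(H) > 0, so H is positive definite everywhere: convex.

convex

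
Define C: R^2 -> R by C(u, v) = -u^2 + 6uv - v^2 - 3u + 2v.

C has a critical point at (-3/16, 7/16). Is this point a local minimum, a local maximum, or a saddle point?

The Hessian of C is constant: H = [[-2, 6], [6, -2]].
det(H) = (-2)·(-2) − 6² = -32.
Since det(H) < 0, H is indefinite and the critical point is a saddle point.

saddle point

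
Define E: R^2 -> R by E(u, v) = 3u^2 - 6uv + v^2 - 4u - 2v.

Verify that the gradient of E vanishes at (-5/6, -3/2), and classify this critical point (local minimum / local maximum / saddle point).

∇E = (6u - 6v - 4, -6u + 2v - 2); substituting (-5/6, -3/2) gives ∇E = (0, 0), so (-5/6, -3/2) is indeed a critical point.
The Hessian of E is constant: H = [[6, -6], [-6, 2]].
det(H) = 6·2 − (-6)² = -24.
Since det(H) < 0, H is indefinite and the critical point is a saddle point.

saddle point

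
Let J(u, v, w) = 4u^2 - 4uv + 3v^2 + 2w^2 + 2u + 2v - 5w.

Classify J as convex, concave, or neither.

convex

J is quadratic, so its Hessian is the constant matrix H = [[8, -4, 0], [-4, 6, 0], [0, 0, 4]].
Leading principal minors: 8, 32, 128.
All positive ⇒ H ≻ 0 ⇒ convex.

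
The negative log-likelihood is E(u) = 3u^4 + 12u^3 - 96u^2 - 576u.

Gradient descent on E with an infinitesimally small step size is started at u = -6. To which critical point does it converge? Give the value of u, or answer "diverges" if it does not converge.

-4

E'(u) = 12(u - 4)(u + 3)(u + 4), so E'(-6) = -720.
Gradient descent moves in the -E' direction, i.e. u is increasing.
The nearest critical point in that direction is u = -4, where E'' = 96 > 0 (a local minimum). The iterate converges there.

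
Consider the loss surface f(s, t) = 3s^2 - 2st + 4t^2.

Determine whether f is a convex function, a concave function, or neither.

convex

f is quadratic, so its Hessian is the constant matrix H = [[6, -2], [-2, 8]].
det(H) = 44, tr(H) = 14.
det(H) > 0 and tr(H) > 0, so H is positive definite everywhere: convex.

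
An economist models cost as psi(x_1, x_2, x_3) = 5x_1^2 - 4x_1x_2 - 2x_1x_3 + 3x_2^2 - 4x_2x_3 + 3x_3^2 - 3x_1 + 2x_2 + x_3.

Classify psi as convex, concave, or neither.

convex

psi is quadratic, so its Hessian is the constant matrix H = [[10, -4, -2], [-4, 6, -4], [-2, -4, 6]].
Leading principal minors: 10, 44, 16.
All positive ⇒ H ≻ 0 ⇒ convex.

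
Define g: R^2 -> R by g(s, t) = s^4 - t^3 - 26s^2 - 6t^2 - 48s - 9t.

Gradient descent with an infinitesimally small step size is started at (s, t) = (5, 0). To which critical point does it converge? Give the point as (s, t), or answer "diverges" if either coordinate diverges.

diverges

g is separable, so gradient descent decouples: s follows -∂g/∂s, t follows -∂g/∂t.
∂g/∂s = 4(s - 4)(s + 1)(s + 3); at s=5 this is 192, so s decreases.
∂g/∂t = -3(t + 1)(t + 3); at t=0 this is -9, so t increases.
The t-coordinate has no critical point in that direction and runs off to infinity.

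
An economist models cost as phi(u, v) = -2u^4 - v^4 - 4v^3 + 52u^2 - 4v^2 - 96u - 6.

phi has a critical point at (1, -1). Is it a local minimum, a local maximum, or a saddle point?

local minimum

The mixed partial ∂²phi/∂u∂v is 0, so the Hessian at any point is diag(phi_uu, phi_vv) = diag(8(-3u^2 + 13), -4(3v^2 + 6v + 2)).
At (1, -1): H = diag(80, 4).
Both eigenvalues are positive, so H is positive definite: a local minimum.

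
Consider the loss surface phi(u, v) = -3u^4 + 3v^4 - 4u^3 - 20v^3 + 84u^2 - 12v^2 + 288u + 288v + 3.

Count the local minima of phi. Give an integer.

phi separates as a function of u plus a function of v, so ∇phi=0 decouples.
∂phi/∂u = -12(u - 4)(u + 2)(u + 3) = 0 at u ∈ {-3, -2, 4}; ∂phi/∂v = 12(v - 4)(v - 3)(v + 2) = 0 at v ∈ {-2, 3, 4}.
The Hessian is diagonal: diag(phi_uu, phi_vv). Second derivatives: phi_uu(-3)=-84, phi_uu(-2)=72, phi_uu(4)=-504; phi_vv(-2)=360, phi_vv(3)=-60, phi_vv(4)=72.
Local minima occur where both diagonal entries positive: (-2, -2), (-2, 4). Count: 2.

2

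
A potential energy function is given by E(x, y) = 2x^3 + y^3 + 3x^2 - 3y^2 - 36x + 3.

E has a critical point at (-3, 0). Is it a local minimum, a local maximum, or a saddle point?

local maximum

The mixed partial ∂²E/∂x∂y is 0, so the Hessian at any point is diag(E_xx, E_yy) = diag(6(2x + 1), 6(y - 1)).
At (-3, 0): H = diag(-30, -6).
Both eigenvalues are negative, so H is negative definite: a local maximum.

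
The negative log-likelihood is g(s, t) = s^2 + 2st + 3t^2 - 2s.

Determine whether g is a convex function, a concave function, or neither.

convex

g is quadratic, so its Hessian is the constant matrix H = [[2, 2], [2, 6]].
det(H) = 8, tr(H) = 8.
det(H) > 0 and tr(H) > 0, so H is positive definite everywhere: convex.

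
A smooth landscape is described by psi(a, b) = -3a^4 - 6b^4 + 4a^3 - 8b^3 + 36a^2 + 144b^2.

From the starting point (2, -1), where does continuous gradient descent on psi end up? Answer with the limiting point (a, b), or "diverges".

(0, 0)

psi is separable, so gradient descent decouples: a follows -∂psi/∂a, b follows -∂psi/∂b.
∂psi/∂a = -12a(a - 3)(a + 2); at a=2 this is 96, so a decreases.
∂psi/∂b = -24b(b - 3)(b + 4); at b=-1 this is -288, so b increases.
a converges to its nearest critical value 0 (a local min of the a-part); b converges to 0. The iterate converges to (0, 0).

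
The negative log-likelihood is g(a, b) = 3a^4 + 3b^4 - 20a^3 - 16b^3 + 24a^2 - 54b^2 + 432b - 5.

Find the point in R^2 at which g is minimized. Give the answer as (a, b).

(4, -3)

g(a,b) separates as P(a) + Q(b) − 5, so its minimum is min P + min Q − 5.
P'(a) = 12a(a - 4)(a - 1) vanishes at a ∈ {0, 1, 4}; Q'(b) = 12(b - 4)(b - 3)(b + 3) vanishes at b ∈ {-3, 3, 4}.
Local minima of P (where P''>0): P(0)=0, P(4)=-128. Local minima of Q: Q(-3)=-1107, Q(4)=608.
So the global minimum of g is P(4) + Q(-3) − 5 = -128 − 1107 − 5 = -1240, attained at (4, -3).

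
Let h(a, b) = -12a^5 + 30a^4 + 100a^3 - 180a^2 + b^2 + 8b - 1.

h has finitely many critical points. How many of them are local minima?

2

h separates as a function of a plus a function of b, so ∇h=0 decouples.
∂h/∂a = -60a(a - 3)(a - 1)(a + 2) = 0 at a ∈ {-2, 0, 1, 3}; ∂h/∂b = 2(b + 4) = 0 at b ∈ {-4}.
The Hessian is diagonal: diag(h_aa, h_bb). Second derivatives: h_aa(-2)=1800, h_aa(0)=-360, h_aa(1)=360, h_aa(3)=-1800; h_bb(-4)=2.
Local minima occur where both diagonal entries positive: (-2, -4), (1, -4). Count: 2.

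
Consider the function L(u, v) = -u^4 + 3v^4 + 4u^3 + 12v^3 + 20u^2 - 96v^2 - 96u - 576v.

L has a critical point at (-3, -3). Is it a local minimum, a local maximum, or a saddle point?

local maximum

The mixed partial ∂²L/∂u∂v is 0, so the Hessian at any point is diag(L_uu, L_vv) = diag(4(-3u^2 + 6u + 10), 12(3v^2 + 6v - 16)).
At (-3, -3): H = diag(-140, -84).
Both eigenvalues are negative, so H is negative definite: a local maximum.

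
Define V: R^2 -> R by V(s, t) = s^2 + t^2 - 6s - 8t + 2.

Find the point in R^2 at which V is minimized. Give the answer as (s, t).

V(s,t) separates as P(s) + Q(t) + 2, so its minimum is min P + min Q + 2.
P'(s) = 2s - 6 vanishes at s ∈ {3}; Q'(t) = 2(t - 4) vanishes at t ∈ {4}.
Local minima of P (where P''>0): P(3)=-9. Local minima of Q: Q(4)=-16.
So the global minimum of V is P(3) + Q(4) + 2 = -9 − 16 + 2 = -23, attained at (3, 4).

(3, 4)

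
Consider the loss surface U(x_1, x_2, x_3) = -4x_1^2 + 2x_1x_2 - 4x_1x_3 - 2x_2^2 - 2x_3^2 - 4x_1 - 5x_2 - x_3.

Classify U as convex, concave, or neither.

concave

U is quadratic, so its Hessian is the constant matrix H = [[-8, 2, -4], [2, -4, 0], [-4, 0, -4]].
Leading principal minors: -8, 28, -48.
Signs alternate −, +, − ⇒ H ≺ 0 ⇒ concave.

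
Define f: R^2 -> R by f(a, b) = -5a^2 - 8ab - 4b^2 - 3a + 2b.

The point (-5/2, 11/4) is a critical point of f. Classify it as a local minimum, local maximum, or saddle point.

The Hessian of f is constant: H = [[-10, -8], [-8, -8]].
det(H) = (-10)·(-8) − (-8)² = 16.
det(H) > 0 and tr(H) = -18 < 0, so H is negative definite and the point is a local maximum.

local maximum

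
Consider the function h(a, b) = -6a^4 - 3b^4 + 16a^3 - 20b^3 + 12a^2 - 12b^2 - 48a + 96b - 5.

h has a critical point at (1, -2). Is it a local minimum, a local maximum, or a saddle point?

The mixed partial ∂²h/∂a∂b is 0, so the Hessian at any point is diag(h_aa, h_bb) = diag(24(-3a^2 + 4a + 1), -12(3b^2 + 10b + 2)).
At (1, -2): H = diag(48, 72).
Both eigenvalues are positive, so H is positive definite: a local minimum.

local minimum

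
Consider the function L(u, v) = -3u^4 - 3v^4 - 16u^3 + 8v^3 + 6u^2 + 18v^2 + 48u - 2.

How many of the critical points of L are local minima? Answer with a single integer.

1

L separates as a function of u plus a function of v, so ∇L=0 decouples.
∂L/∂u = -12(u - 1)(u + 1)(u + 4) = 0 at u ∈ {-4, -1, 1}; ∂L/∂v = -12v(v - 3)(v + 1) = 0 at v ∈ {-1, 0, 3}.
The Hessian is diagonal: diag(L_uu, L_vv). Second derivatives: L_uu(-4)=-180, L_uu(-1)=72, L_uu(1)=-120; L_vv(-1)=-48, L_vv(0)=36, L_vv(3)=-144.
Local minima occur where both diagonal entries positive: (-1, 0). Count: 1.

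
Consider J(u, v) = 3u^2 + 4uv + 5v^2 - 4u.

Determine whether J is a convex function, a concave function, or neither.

J is quadratic, so its Hessian is the constant matrix H = [[6, 4], [4, 10]].
det(H) = 44, tr(H) = 16.
det(H) > 0 and tr(H) > 0, so H is positive definite everywhere: convex.

convex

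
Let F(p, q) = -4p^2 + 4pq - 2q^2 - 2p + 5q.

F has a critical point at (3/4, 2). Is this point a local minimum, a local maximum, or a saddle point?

The Hessian of F is constant: H = [[-8, 4], [4, -4]].
det(H) = (-8)·(-4) − 4² = 16.
det(H) > 0 and tr(H) = -12 < 0, so H is negative definite and the point is a local maximum.

local maximum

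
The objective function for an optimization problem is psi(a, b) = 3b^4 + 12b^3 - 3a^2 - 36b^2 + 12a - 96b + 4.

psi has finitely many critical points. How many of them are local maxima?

psi separates as a function of a plus a function of b, so ∇psi=0 decouples.
∂psi/∂a = -6(a - 2) = 0 at a ∈ {2}; ∂psi/∂b = 12(b - 2)(b + 1)(b + 4) = 0 at b ∈ {-4, -1, 2}.
The Hessian is diagonal: diag(psi_aa, psi_bb). Second derivatives: psi_aa(2)=-6; psi_bb(-4)=216, psi_bb(-1)=-108, psi_bb(2)=216.
Local maxima occur where both diagonal entries negative: (2, -1). Count: 1.

1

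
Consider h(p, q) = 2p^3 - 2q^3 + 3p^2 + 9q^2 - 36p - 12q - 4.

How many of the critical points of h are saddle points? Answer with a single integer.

2

h separates as a function of p plus a function of q, so ∇h=0 decouples.
∂h/∂p = 6(p - 2)(p + 3) = 0 at p ∈ {-3, 2}; ∂h/∂q = -6(q - 2)(q - 1) = 0 at q ∈ {1, 2}.
The Hessian is diagonal: diag(h_pp, h_qq). Second derivatives: h_pp(-3)=-30, h_pp(2)=30; h_qq(1)=6, h_qq(2)=-6.
Saddle points occur where the two diagonal entries have opposite signs: (-3, 1), (2, 2). Count: 2.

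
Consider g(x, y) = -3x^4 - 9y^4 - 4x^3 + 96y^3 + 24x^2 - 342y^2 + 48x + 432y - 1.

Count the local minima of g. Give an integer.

g separates as a function of x plus a function of y, so ∇g=0 decouples.
∂g/∂x = -12(x - 2)(x + 1)(x + 2) = 0 at x ∈ {-2, -1, 2}; ∂g/∂y = -36(y - 4)(y - 3)(y - 1) = 0 at y ∈ {1, 3, 4}.
The Hessian is diagonal: diag(g_xx, g_yy). Second derivatives: g_xx(-2)=-48, g_xx(-1)=36, g_xx(2)=-144; g_yy(1)=-216, g_yy(3)=72, g_yy(4)=-108.
Local minima occur where both diagonal entries positive: (-1, 3). Count: 1.

1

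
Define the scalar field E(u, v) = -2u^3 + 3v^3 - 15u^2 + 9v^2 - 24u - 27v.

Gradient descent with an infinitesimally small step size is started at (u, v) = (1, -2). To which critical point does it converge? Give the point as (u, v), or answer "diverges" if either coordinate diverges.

E is separable, so gradient descent decouples: u follows -∂E/∂u, v follows -∂E/∂v.
∂E/∂u = -6(u + 1)(u + 4); at u=1 this is -60, so u increases.
∂E/∂v = 9(v - 1)(v + 3); at v=-2 this is -27, so v increases.
The u-coordinate has no critical point in that direction and runs off to infinity.

diverges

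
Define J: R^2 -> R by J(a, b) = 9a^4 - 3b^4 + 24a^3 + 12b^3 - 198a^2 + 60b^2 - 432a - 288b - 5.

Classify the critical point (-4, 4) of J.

saddle point

The mixed partial ∂²J/∂a∂b is 0, so the Hessian at any point is diag(J_aa, J_bb) = diag(36(3a^2 + 4a - 11), 12(-3b^2 + 6b + 10)).
At (-4, 4): H = diag(756, -168).
The eigenvalues have opposite signs, so H is indefinite: a saddle point.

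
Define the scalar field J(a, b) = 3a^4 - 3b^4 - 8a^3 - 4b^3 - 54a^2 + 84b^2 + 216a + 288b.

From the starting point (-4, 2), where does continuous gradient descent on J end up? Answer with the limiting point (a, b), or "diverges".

(-3, -2)

J is separable, so gradient descent decouples: a follows -∂J/∂a, b follows -∂J/∂b.
∂J/∂a = 12(a - 3)(a - 2)(a + 3); at a=-4 this is -504, so a increases.
∂J/∂b = -12(b - 4)(b + 2)(b + 3); at b=2 this is 480, so b decreases.
a converges to its nearest critical value -3 (a local min of the a-part); b converges to -2. The iterate converges to (-3, -2).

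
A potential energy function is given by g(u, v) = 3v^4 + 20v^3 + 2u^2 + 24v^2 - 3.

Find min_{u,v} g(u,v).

-131

g(u,v) separates as P(u) + Q(v) − 3, so its minimum is min P + min Q − 3.
P'(u) = 4u vanishes at u ∈ {0}; Q'(v) = 12v(v + 1)(v + 4) vanishes at v ∈ {-4, -1, 0}.
Local minima of P (where P''>0): P(0)=0. Local minima of Q: Q(-4)=-128, Q(0)=0.
So the global minimum of g is P(0) + Q(-4) − 3 = 0 − 128 − 3 = -131, attained at (0, -4).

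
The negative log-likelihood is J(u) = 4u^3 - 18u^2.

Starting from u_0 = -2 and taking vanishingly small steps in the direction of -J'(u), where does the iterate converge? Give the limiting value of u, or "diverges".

J'(u) = 12u(u - 3), so J'(-2) = 120.
Gradient descent moves in the -J' direction, i.e. u is decreasing.
There is no critical point below u=-2, and J' keeps the same sign, so the iterate runs off to −∞.

diverges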